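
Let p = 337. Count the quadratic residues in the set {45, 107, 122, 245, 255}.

2

(45/337) = -1 → non-residue.
(107/337) = +1 → QR.
(122/337) = -1 → non-residue.
(245/337) = -1 → non-residue.
(255/337) = +1 → QR.
Total quadratic residues among the 5: 2.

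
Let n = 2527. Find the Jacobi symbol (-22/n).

First reduce: -22 ≡ 2505 (mod 2527).
Reciprocity: 2505 ≡ 1 and 2527 ≡ 3 (mod 4), so (2505/2527) = +(2527/2505).
Reduce top mod 2505: now compute (22/2505).
Pull out 2: since 2505 ≡ 1 (mod 8), (2/2505) = +1.
Reciprocity: 11 ≡ 3 and 2505 ≡ 1 (mod 4), so (11/2505) = +(2505/11).
Reduce top mod 11: now compute (8/11).
Pull out 2^3: since 11 ≡ 3 (mod 8), (2/11) = -1, so (2/11)^3 = -1.
Reached (1/11) = 1. Collecting the sign flips along the way, the symbol is -1.

-1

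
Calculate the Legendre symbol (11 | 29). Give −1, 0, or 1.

Reciprocity: 11 ≡ 3 and 29 ≡ 1 (mod 4), so (11/29) = +(29/11).
Reduce top mod 11: now compute (7/11).
Reciprocity: 7 ≡ 3 and 11 ≡ 3 (mod 4), so (7/11) = −(11/7).
Reduce top mod 7: now compute (4/7).
Pull out 2^2: since 7 ≡ 7 (mod 8), (2/7) = +1, so (2/7)^2 = +1.
Reached (1/7) = 1. Collecting the sign flips along the way, the symbol is -1.

-1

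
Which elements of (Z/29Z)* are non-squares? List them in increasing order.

Square k = 1,…,14 (k and 29−k give the same square):
1²=1, 2²=4, 3²=9, 4²=16, 5²=25, 6²≡7, 7²≡20, 8²≡6, 9²≡23, 10²≡13, 11²≡5, 12²≡28, 13²≡24, 14²≡22 (mod 29).
The residues are {1, 4, 5, 6, 7, 9, 13, 16, 20, 22, 23, 24, 25, 28}; the non-residues are the remaining 14 nonzero classes.

2, 3, 8, 10, 11, 12, 14, 15, 17, 18, 19, 21, 26, 27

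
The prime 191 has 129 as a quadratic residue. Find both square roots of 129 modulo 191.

Since 191 ≡ 3 (mod 4), a square root of 129 is 129^((191+1)/4) = 129^48 mod 191.
Repeated squaring: 129^2≡24, 129^4≡3, 129^8≡9, 129^16≡81, 129^32≡67 (mod 191).
129^48 = 129^(32+16) ≡ 79 (mod 191).
Check: 79² = 6241 ≡ 129 (mod 191). The two roots are 79 and 112.

79, 112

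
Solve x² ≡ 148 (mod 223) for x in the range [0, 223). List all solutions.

51, 172

Since 223 ≡ 3 (mod 4), a square root of 148 is 148^((223+1)/4) = 148^56 mod 223.
Repeated squaring: 148^2≡50, 148^4≡47, 148^8≡202, 148^16≡218, 148^32≡25 (mod 223).
148^56 = 148^(32+16+8) ≡ 172 (mod 223).
Check: 172² = 29584 ≡ 148 (mod 223). The two roots are 51 and 172.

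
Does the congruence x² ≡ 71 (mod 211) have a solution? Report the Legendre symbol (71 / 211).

Euler's criterion: (71/211) ≡ 71^105 (mod 211).
71^2 ≡ 188 (mod 211)
71^4 ≡ 107 (mod 211)
71^8 ≡ 55 (mod 211)
71^16 ≡ 71 (mod 211)
71^32 ≡ 188 (mod 211)
71^64 ≡ 107 (mod 211)
71^105 = 71^(64+32+8+1) ≡ 1 (mod 211).
Result is 1, so (71/211) = 1.

1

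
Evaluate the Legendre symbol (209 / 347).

-1

Euler's criterion: (209/347) ≡ 209^173 (mod 347).
209^2 ≡ 306 (mod 347)
209^4 ≡ 293 (mod 347)
209^8 ≡ 140 (mod 347)
209^16 ≡ 168 (mod 347)
209^32 ≡ 117 (mod 347)
209^64 ≡ 156 (mod 347)
209^128 ≡ 46 (mod 347)
209^173 = 209^(128+32+8+4+1) ≡ 346 (mod 347).
Result is 346 ≡ −1, so (209/347) = −1.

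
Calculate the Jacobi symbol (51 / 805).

-1

Reciprocity: 51 ≡ 3 and 805 ≡ 1 (mod 4), so (51/805) = +(805/51).
Reduce top mod 51: now compute (40/51).
Pull out 2^3: since 51 ≡ 3 (mod 8), (2/51) = -1, so (2/51)^3 = -1.
Reciprocity: 5 ≡ 1 and 51 ≡ 3 (mod 4), so (5/51) = +(51/5).
Reduce top mod 5: now compute (1/5).
Reached (1/5) = 1. Collecting the sign flips along the way, the symbol is -1.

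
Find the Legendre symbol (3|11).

Reciprocity: 3 ≡ 3 and 11 ≡ 3 (mod 4), so (3/11) = −(11/3).
Reduce top mod 3: now compute (2/3).
Pull out 2: since 3 ≡ 3 (mod 8), (2/3) = -1.
Reached (1/3) = 1. Collecting the sign flips along the way, the symbol is +1.

1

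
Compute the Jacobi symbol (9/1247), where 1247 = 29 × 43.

Reciprocity: 9 ≡ 1 and 1247 ≡ 3 (mod 4), so (9/1247) = +(1247/9).
Reduce top mod 9: now compute (5/9).
Reciprocity: 5 ≡ 1 and 9 ≡ 1 (mod 4), so (5/9) = +(9/5).
Reduce top mod 5: now compute (4/5).
Pull out 2^2: since 5 ≡ 5 (mod 8), (2/5) = -1, so (2/5)^2 = +1.
Reached (1/5) = 1. Collecting the sign flips along the way, the symbol is +1.

1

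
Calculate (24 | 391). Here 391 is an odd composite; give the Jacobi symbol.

-1

Pull out 2^3: since 391 ≡ 7 (mod 8), (2/391) = +1, so (2/391)^3 = +1.
Reciprocity: 3 ≡ 3 and 391 ≡ 3 (mod 4), so (3/391) = −(391/3).
Reduce top mod 3: now compute (1/3).
Reached (1/3) = 1. Collecting the sign flips along the way, the symbol is -1.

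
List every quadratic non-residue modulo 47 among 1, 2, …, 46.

Square k = 1,…,23 (k and 47−k give the same square):
1²=1, 2²=4, 3²=9, 4²=16, 5²=25, 6²=36, 7²≡2, 8²≡17, 9²≡34, 10²≡6, 11²≡27, 12²≡3, 13²≡28, 14²≡8, 15²≡37, 16²≡21, 17²≡7, 18²≡42, 19²≡32, 20²≡24, 21²≡18, 22²≡14, 23²≡12 (mod 47).
The residues are {1, 2, 3, 4, 6, 7, 8, 9, 12, 14, 16, 17, 18, 21, 24, 25, 27, 28, 32, 34, 36, 37, 42}; the non-residues are the remaining 23 nonzero classes.

5,10,11,13,15,19,20,22,23,26,29,30,31,33,35,38,39,40,41,43,44,45,46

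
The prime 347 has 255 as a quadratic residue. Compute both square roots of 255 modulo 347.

36, 311

Since 347 ≡ 3 (mod 4), a square root of 255 is 255^((347+1)/4) = 255^87 mod 347.
Repeated squaring: 255^2≡136, 255^4≡105, 255^8≡268, 255^16≡342, 255^32≡25, 255^64≡278 (mod 347).
255^87 = 255^(64+16+4+2+1) ≡ 36 (mod 347).
Check: 36² = 1296 ≡ 255 (mod 347). The two roots are 36 and 311.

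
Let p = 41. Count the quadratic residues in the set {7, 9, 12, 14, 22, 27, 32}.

2

(7/41) = -1 → non-residue.
(9/41) = +1 → QR.
(12/41) = -1 → non-residue.
(14/41) = -1 → non-residue.
(22/41) = -1 → non-residue.
(27/41) = -1 → non-residue.
(32/41) = +1 → QR.
Total quadratic residues among the 7: 2.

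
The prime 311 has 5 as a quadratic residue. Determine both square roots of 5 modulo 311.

Since 311 ≡ 3 (mod 4), a square root of 5 is 5^((311+1)/4) = 5^78 mod 311.
Repeated squaring: 5^2≡25, 5^4≡3, 5^8≡9, 5^16≡81, 5^32≡30, 5^64≡278 (mod 311).
5^78 = 5^(64+8+4+2) ≡ 117 (mod 311).
Check: 117² = 13689 ≡ 5 (mod 311). The two roots are 117 and 194.

117, 194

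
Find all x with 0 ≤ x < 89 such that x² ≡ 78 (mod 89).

89 ≡ 1 (mod 4), so we find a root by search.
Trying successive values, 16² = 256 ≡ 78 (mod 89). The other root is 89 − 16 = 73.

16, 73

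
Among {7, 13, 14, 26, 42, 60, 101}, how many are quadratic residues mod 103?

5

(7/103) = +1 → QR.
(13/103) = +1 → QR.
(14/103) = +1 → QR.
(26/103) = +1 → QR.
(42/103) = -1 → non-residue.
(60/103) = +1 → QR.
(101/103) = -1 → non-residue.
Total quadratic residues among the 7: 5.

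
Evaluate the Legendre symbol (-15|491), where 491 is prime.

-1

First reduce: -15 ≡ 476 (mod 491).
Pull out 2^2: since 491 ≡ 3 (mod 8), (2/491) = -1, so (2/491)^2 = +1.
Reciprocity: 119 ≡ 3 and 491 ≡ 3 (mod 4), so (119/491) = −(491/119).
Reduce top mod 119: now compute (15/119).
Reciprocity: 15 ≡ 3 and 119 ≡ 3 (mod 4), so (15/119) = −(119/15).
Reduce top mod 15: now compute (14/15).
Pull out 2: since 15 ≡ 7 (mod 8), (2/15) = +1.
Reciprocity: 7 ≡ 3 and 15 ≡ 3 (mod 4), so (7/15) = −(15/7).
Reduce top mod 7: now compute (1/7).
Reached (1/7) = 1. Collecting the sign flips along the way, the symbol is -1.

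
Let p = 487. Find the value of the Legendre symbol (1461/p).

0

First reduce: 1461 ≡ 0 (mod 487).
Top reduces to 0: gcd > 1, so the symbol is 0.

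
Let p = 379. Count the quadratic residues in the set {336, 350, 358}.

2

(336/379) = +1 → QR.
(350/379) = +1 → QR.
(358/379) = -1 → non-residue.
Total quadratic residues among the 3: 2.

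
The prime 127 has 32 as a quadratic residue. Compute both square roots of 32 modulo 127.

Since 127 ≡ 3 (mod 4), a square root of 32 is 32^((127+1)/4) = 32^32 mod 127.
Repeated squaring: 32^2≡8, 32^4≡64, 32^8≡32, 32^16≡8, 32^32≡64 (mod 127).
32^32 = 32^(32) ≡ 64 (mod 127).
Check: 64² = 4096 ≡ 32 (mod 127). The two roots are 63 and 64.

63, 64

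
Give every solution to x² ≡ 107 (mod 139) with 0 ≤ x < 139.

61, 78

Since 139 ≡ 3 (mod 4), a square root of 107 is 107^((139+1)/4) = 107^35 mod 139.
Repeated squaring: 107^2≡51, 107^4≡99, 107^8≡71, 107^16≡37, 107^32≡118 (mod 139).
107^35 = 107^(32+2+1) ≡ 78 (mod 139).
Check: 78² = 6084 ≡ 107 (mod 139). The two roots are 61 and 78.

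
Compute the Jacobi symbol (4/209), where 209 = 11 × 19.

1

Pull out 2^2: since 209 ≡ 1 (mod 8), (2/209) = +1, so (2/209)^2 = +1.
Reached (1/209) = 1. Collecting the sign flips along the way, the symbol is +1.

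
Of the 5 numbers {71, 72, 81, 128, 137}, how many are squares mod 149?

(71/149) = -1 → non-residue.
(72/149) = -1 → non-residue.
(81/149) = +1 → QR.
(128/149) = -1 → non-residue.
(137/149) = -1 → non-residue.
Total quadratic residues among the 5: 1.

1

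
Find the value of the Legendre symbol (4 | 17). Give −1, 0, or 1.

1

Euler's criterion: (4/17) ≡ 4^8 (mod 17).
4^2 ≡ 16 (mod 17)
4^4 ≡ 1 (mod 17)
4^8 ≡ 1 (mod 17)
4^8 = 4^(8) ≡ 1 (mod 17).
Result is 1, so (4/17) = 1.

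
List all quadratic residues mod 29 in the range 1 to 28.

Square k = 1,…,14 (k and 29−k give the same square):
1²=1, 2²=4, 3²=9, 4²=16, 5²=25, 6²≡7, 7²≡20, 8²≡6, 9²≡23, 10²≡13, 11²≡5, 12²≡28, 13²≡24, 14²≡22 (mod 29).
So the quadratic residues mod 29 are {1, 4, 5, 6, 7, 9, 13, 16, 20, 22, 23, 24, 25, 28}.

1 4 5 6 7 9 13 16 20 22 23 24 25 28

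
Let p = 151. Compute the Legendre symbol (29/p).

Euler's criterion: (29/151) ≡ 29^75 (mod 151).
29^2 ≡ 86 (mod 151)
29^4 ≡ 148 (mod 151)
29^8 ≡ 9 (mod 151)
29^16 ≡ 81 (mod 151)
29^32 ≡ 68 (mod 151)
29^64 ≡ 94 (mod 151)
29^75 = 29^(64+8+2+1) ≡ 1 (mod 151).
Result is 1, so (29/151) = 1.

1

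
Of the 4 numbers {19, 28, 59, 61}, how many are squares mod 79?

1

(19/79) = +1 → QR.
(28/79) = -1 → non-residue.
(59/79) = -1 → non-residue.
(61/79) = -1 → non-residue.
Total quadratic residues among the 4: 1.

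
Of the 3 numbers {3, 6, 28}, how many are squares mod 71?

2

(3/71) = +1 → QR.
(6/71) = +1 → QR.
(28/71) = -1 → non-residue.
Total quadratic residues among the 3: 2.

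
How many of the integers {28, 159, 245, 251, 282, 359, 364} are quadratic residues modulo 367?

3

(28/367) = +1 → QR.
(159/367) = -1 → non-residue.
(245/367) = -1 → non-residue.
(251/367) = +1 → QR.
(282/367) = -1 → non-residue.
(359/367) = -1 → non-residue.
(364/367) = +1 → QR.
Total quadratic residues among the 7: 3.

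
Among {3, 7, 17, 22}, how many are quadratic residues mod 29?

(3/29) = -1 → non-residue.
(7/29) = +1 → QR.
(17/29) = -1 → non-residue.
(22/29) = +1 → QR.
Total quadratic residues among the 4: 2.

2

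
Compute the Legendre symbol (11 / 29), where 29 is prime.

-1

Reciprocity: 11 ≡ 3 and 29 ≡ 1 (mod 4), so (11/29) = +(29/11).
Reduce top mod 11: now compute (7/11).
Reciprocity: 7 ≡ 3 and 11 ≡ 3 (mod 4), so (7/11) = −(11/7).
Reduce top mod 7: now compute (4/7).
Pull out 2^2: since 7 ≡ 7 (mod 8), (2/7) = +1, so (2/7)^2 = +1.
Reached (1/7) = 1. Collecting the sign flips along the way, the symbol is -1.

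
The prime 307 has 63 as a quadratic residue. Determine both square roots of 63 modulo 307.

Since 307 ≡ 3 (mod 4), a square root of 63 is 63^((307+1)/4) = 63^77 mod 307.
Repeated squaring: 63^2≡285, 63^4≡177, 63^8≡15, 63^16≡225, 63^32≡277, 63^64≡286 (mod 307).
63^77 = 63^(64+8+4+1) ≡ 129 (mod 307).
Check: 129² = 16641 ≡ 63 (mod 307). The two roots are 129 and 178.

129, 178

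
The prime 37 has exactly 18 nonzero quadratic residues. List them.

Square k = 1,…,18 (k and 37−k give the same square):
1²=1, 2²=4, 3²=9, 4²=16, 5²=25, 6²=36, 7²≡12, 8²≡27, 9²≡7, 10²≡26, 11²≡10, 12²≡33, 13²≡21, 14²≡11, 15²≡3, 16²≡34, 17²≡30, 18²≡28 (mod 37).
So the quadratic residues mod 37 are {1, 3, 4, 7, 9, 10, 11, 12, 16, 21, 25, 26, 27, 28, 30, 33, 34, 36}.

1,3,4,7,9,10,11,12,16,21,25,26,27,28,30,33,34,36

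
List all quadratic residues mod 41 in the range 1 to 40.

Square k = 1,…,20 (k and 41−k give the same square):
1²=1, 2²=4, 3²=9, 4²=16, 5²=25, 6²=36, 7²≡8, 8²≡23, 9²≡40, 10²≡18, 11²≡39, 12²≡21, 13²≡5, 14²≡32, 15²≡20, 16²≡10, 17²≡2, 18²≡37, 19²≡33, 20²≡31 (mod 41).
So the quadratic residues mod 41 are {1, 2, 4, 5, 8, 9, 10, 16, 18, 20, 21, 23, 25, 31, 32, 33, 36, 37, 39, 40}.

1,2,4,5,8,9,10,16,18,20,21,23,25,31,32,33,36,37,39,40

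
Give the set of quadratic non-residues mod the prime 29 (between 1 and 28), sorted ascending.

2 3 8 10 11 12 14 15 17 18 19 21 26 27

Square k = 1,…,14 (k and 29−k give the same square):
1²=1, 2²=4, 3²=9, 4²=16, 5²=25, 6²≡7, 7²≡20, 8²≡6, 9²≡23, 10²≡13, 11²≡5, 12²≡28, 13²≡24, 14²≡22 (mod 29).
The residues are {1, 4, 5, 6, 7, 9, 13, 16, 20, 22, 23, 24, 25, 28}; the non-residues are the remaining 14 nonzero classes.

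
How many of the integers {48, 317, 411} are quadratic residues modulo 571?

(48/571) = -1 → non-residue.
(317/571) = +1 → QR.
(411/571) = +1 → QR.
Total quadratic residues among the 3: 2.

2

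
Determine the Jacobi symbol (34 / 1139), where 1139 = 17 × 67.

0

Pull out 2: since 1139 ≡ 3 (mod 8), (2/1139) = -1.
Reciprocity: 17 ≡ 1 and 1139 ≡ 3 (mod 4), so (17/1139) = +(1139/17).
Reduce top mod 17: now compute (0/17).
Top reduces to 0: gcd > 1, so the symbol is 0.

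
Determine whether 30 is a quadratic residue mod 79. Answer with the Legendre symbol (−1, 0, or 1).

Pull out 2: since 79 ≡ 7 (mod 8), (2/79) = +1.
Reciprocity: 15 ≡ 3 and 79 ≡ 3 (mod 4), so (15/79) = −(79/15).
Reduce top mod 15: now compute (4/15).
Pull out 2^2: since 15 ≡ 7 (mod 8), (2/15) = +1, so (2/15)^2 = +1.
Reached (1/15) = 1. Collecting the sign flips along the way, the symbol is -1.

-1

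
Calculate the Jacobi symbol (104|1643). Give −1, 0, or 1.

1

Pull out 2^3: since 1643 ≡ 3 (mod 8), (2/1643) = -1, so (2/1643)^3 = -1.
Reciprocity: 13 ≡ 1 and 1643 ≡ 3 (mod 4), so (13/1643) = +(1643/13).
Reduce top mod 13: now compute (5/13).
Reciprocity: 5 ≡ 1 and 13 ≡ 1 (mod 4), so (5/13) = +(13/5).
Reduce top mod 5: now compute (3/5).
Reciprocity: 3 ≡ 3 and 5 ≡ 1 (mod 4), so (3/5) = +(5/3).
Reduce top mod 3: now compute (2/3).
Pull out 2: since 3 ≡ 3 (mod 8), (2/3) = -1.
Reached (1/3) = 1. Collecting the sign flips along the way, the symbol is +1.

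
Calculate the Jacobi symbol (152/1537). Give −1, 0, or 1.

Pull out 2^3: since 1537 ≡ 1 (mod 8), (2/1537) = +1, so (2/1537)^3 = +1.
Reciprocity: 19 ≡ 3 and 1537 ≡ 1 (mod 4), so (19/1537) = +(1537/19).
Reduce top mod 19: now compute (17/19).
Reciprocity: 17 ≡ 1 and 19 ≡ 3 (mod 4), so (17/19) = +(19/17).
Reduce top mod 17: now compute (2/17).
Pull out 2: since 17 ≡ 1 (mod 8), (2/17) = +1.
Reached (1/17) = 1. Collecting the sign flips along the way, the symbol is +1.

1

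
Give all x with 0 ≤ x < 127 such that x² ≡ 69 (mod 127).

14, 113

Since 127 ≡ 3 (mod 4), a square root of 69 is 69^((127+1)/4) = 69^32 mod 127.
Repeated squaring: 69^2≡62, 69^4≡34, 69^8≡13, 69^16≡42, 69^32≡113 (mod 127).
69^32 = 69^(32) ≡ 113 (mod 127).
Check: 113² = 12769 ≡ 69 (mod 127). The two roots are 14 and 113.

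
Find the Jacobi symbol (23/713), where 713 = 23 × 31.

0

Reciprocity: 23 ≡ 3 and 713 ≡ 1 (mod 4), so (23/713) = +(713/23).
Reduce top mod 23: now compute (0/23).
Top reduces to 0: gcd > 1, so the symbol is 0.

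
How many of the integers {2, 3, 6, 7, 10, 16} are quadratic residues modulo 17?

(2/17) = +1 → QR.
(3/17) = -1 → non-residue.
(6/17) = -1 → non-residue.
(7/17) = -1 → non-residue.
(10/17) = -1 → non-residue.
(16/17) = +1 → QR.
Total quadratic residues among the 6: 2.

2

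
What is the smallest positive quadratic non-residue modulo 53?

2

(2/53) = −1, so 2 is the smallest positive non-residue mod 53.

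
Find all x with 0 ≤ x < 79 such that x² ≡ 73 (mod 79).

Since 79 ≡ 3 (mod 4), a square root of 73 is 73^((79+1)/4) = 73^20 mod 79.
Repeated squaring: 73^2≡36, 73^4≡32, 73^8≡76, 73^16≡9 (mod 79).
73^20 = 73^(16+4) ≡ 51 (mod 79).
Check: 51² = 2601 ≡ 73 (mod 79). The two roots are 28 and 51.

28, 51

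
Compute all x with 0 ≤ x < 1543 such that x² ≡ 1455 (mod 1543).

Since 1543 ≡ 3 (mod 4), a square root of 1455 is 1455^((1543+1)/4) = 1455^386 mod 1543.
Repeated squaring: 1455^2≡29, 1455^4≡841, 1455^8≡587, 1455^16≡480, 1455^32≡493, 1455^64≡798, 1455^128≡1088, 1455^256≡263 (mod 1543).
1455^386 = 1455^(256+128+2) ≡ 1465 (mod 1543).
Check: 1465² = 2146225 ≡ 1455 (mod 1543). The two roots are 78 and 1465.

78, 1465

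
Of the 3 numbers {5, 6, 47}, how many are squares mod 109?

(5/109) = +1 → QR.
(6/109) = -1 → non-residue.
(47/109) = -1 → non-residue.
Total quadratic residues among the 3: 1.

1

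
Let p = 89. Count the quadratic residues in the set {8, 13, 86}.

1

(8/89) = +1 → QR.
(13/89) = -1 → non-residue.
(86/89) = -1 → non-residue.
Total quadratic residues among the 3: 1.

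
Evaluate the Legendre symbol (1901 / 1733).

First reduce: 1901 ≡ 168 (mod 1733).
Pull out 2^3: since 1733 ≡ 5 (mod 8), (2/1733) = -1, so (2/1733)^3 = -1.
Reciprocity: 21 ≡ 1 and 1733 ≡ 1 (mod 4), so (21/1733) = +(1733/21).
Reduce top mod 21: now compute (11/21).
Reciprocity: 11 ≡ 3 and 21 ≡ 1 (mod 4), so (11/21) = +(21/11).
Reduce top mod 11: now compute (10/11).
Pull out 2: since 11 ≡ 3 (mod 8), (2/11) = -1.
Reciprocity: 5 ≡ 1 and 11 ≡ 3 (mod 4), so (5/11) = +(11/5).
Reduce top mod 5: now compute (1/5).
Reached (1/5) = 1. Collecting the sign flips along the way, the symbol is +1.

1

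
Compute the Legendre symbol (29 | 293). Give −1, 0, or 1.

Reciprocity: 29 ≡ 1 and 293 ≡ 1 (mod 4), so (29/293) = +(293/29).
Reduce top mod 29: now compute (3/29).
Reciprocity: 3 ≡ 3 and 29 ≡ 1 (mod 4), so (3/29) = +(29/3).
Reduce top mod 3: now compute (2/3).
Pull out 2: since 3 ≡ 3 (mod 8), (2/3) = -1.
Reached (1/3) = 1. Collecting the sign flips along the way, the symbol is -1.

-1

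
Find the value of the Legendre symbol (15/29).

-1

Euler's criterion: (15/29) ≡ 15^14 (mod 29).
15^2 ≡ 22 (mod 29)
15^4 ≡ 20 (mod 29)
15^8 ≡ 23 (mod 29)
15^14 = 15^(8+4+2) ≡ 28 (mod 29).
Result is 28 ≡ −1, so (15/29) = −1.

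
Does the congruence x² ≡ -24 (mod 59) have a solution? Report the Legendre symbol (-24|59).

First reduce: -24 ≡ 35 (mod 59).
Reciprocity: 35 ≡ 3 and 59 ≡ 3 (mod 4), so (35/59) = −(59/35).
Reduce top mod 35: now compute (24/35).
Pull out 2^3: since 35 ≡ 3 (mod 8), (2/35) = -1, so (2/35)^3 = -1.
Reciprocity: 3 ≡ 3 and 35 ≡ 3 (mod 4), so (3/35) = −(35/3).
Reduce top mod 3: now compute (2/3).
Pull out 2: since 3 ≡ 3 (mod 8), (2/3) = -1.
Reached (1/3) = 1. Collecting the sign flips along the way, the symbol is +1.

1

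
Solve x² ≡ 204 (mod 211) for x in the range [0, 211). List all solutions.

Since 211 ≡ 3 (mod 4), a square root of 204 is 204^((211+1)/4) = 204^53 mod 211.
Repeated squaring: 204^2≡49, 204^4≡80, 204^8≡70, 204^16≡47, 204^32≡99 (mod 211).
204^53 = 204^(32+16+4+1) ≡ 170 (mod 211).
Check: 170² = 28900 ≡ 204 (mod 211). The two roots are 41 and 170.

41, 170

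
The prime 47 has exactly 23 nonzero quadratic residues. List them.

Square k = 1,…,23 (k and 47−k give the same square):
1²=1, 2²=4, 3²=9, 4²=16, 5²=25, 6²=36, 7²≡2, 8²≡17, 9²≡34, 10²≡6, 11²≡27, 12²≡3, 13²≡28, 14²≡8, 15²≡37, 16²≡21, 17²≡7, 18²≡42, 19²≡32, 20²≡24, 21²≡18, 22²≡14, 23²≡12 (mod 47).
So the quadratic residues mod 47 are {1, 2, 3, 4, 6, 7, 8, 9, 12, 14, 16, 17, 18, 21, 24, 25, 27, 28, 32, 34, 36, 37, 42}.

1,2,3,4,6,7,8,9,12,14,16,17,18,21,24,25,27,28,32,34,36,37,42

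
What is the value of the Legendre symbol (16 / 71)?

1

Pull out 2^4: since 71 ≡ 7 (mod 8), (2/71) = +1, so (2/71)^4 = +1.
Reached (1/71) = 1. Collecting the sign flips along the way, the symbol is +1.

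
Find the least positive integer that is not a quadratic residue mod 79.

3

(2/79) = +1, so 2 is a residue.
(3/79) = −1, so 3 is the smallest positive non-residue mod 79.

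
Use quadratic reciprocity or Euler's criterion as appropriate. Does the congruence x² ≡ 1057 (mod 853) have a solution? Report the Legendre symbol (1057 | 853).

First reduce: 1057 ≡ 204 (mod 853).
Pull out 2^2: since 853 ≡ 5 (mod 8), (2/853) = -1, so (2/853)^2 = +1.
Reciprocity: 51 ≡ 3 and 853 ≡ 1 (mod 4), so (51/853) = +(853/51).
Reduce top mod 51: now compute (37/51).
Reciprocity: 37 ≡ 1 and 51 ≡ 3 (mod 4), so (37/51) = +(51/37).
Reduce top mod 37: now compute (14/37).
Pull out 2: since 37 ≡ 5 (mod 8), (2/37) = -1.
Reciprocity: 7 ≡ 3 and 37 ≡ 1 (mod 4), so (7/37) = +(37/7).
Reduce top mod 7: now compute (2/7).
Pull out 2: since 7 ≡ 7 (mod 8), (2/7) = +1.
Reached (1/7) = 1. Collecting the sign flips along the way, the symbol is -1.

-1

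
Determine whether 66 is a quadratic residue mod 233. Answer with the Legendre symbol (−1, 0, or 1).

1

Euler's criterion: (66/233) ≡ 66^116 (mod 233).
66^2 ≡ 162 (mod 233)
66^4 ≡ 148 (mod 233)
66^8 ≡ 2 (mod 233)
66^16 ≡ 4 (mod 233)
66^32 ≡ 16 (mod 233)
66^64 ≡ 23 (mod 233)
66^116 = 66^(64+32+16+4) ≡ 1 (mod 233).
Result is 1, so (66/233) = 1.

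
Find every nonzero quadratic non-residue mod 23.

Square k = 1,…,11 (k and 23−k give the same square):
1²=1, 2²=4, 3²=9, 4²=16, 5²≡2, 6²≡13, 7²≡3, 8²≡18, 9²≡12, 10²≡8, 11²≡6 (mod 23).
The residues are {1, 2, 3, 4, 6, 8, 9, 12, 13, 16, 18}; the non-residues are the remaining 11 nonzero classes.

5 7 10 11 14 15 17 19 20 21 22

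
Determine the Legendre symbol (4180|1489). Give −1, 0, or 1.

First reduce: 4180 ≡ 1202 (mod 1489).
Pull out 2: since 1489 ≡ 1 (mod 8), (2/1489) = +1.
Reciprocity: 601 ≡ 1 and 1489 ≡ 1 (mod 4), so (601/1489) = +(1489/601).
Reduce top mod 601: now compute (287/601).
Reciprocity: 287 ≡ 3 and 601 ≡ 1 (mod 4), so (287/601) = +(601/287).
Reduce top mod 287: now compute (27/287).
Reciprocity: 27 ≡ 3 and 287 ≡ 3 (mod 4), so (27/287) = −(287/27).
Reduce top mod 27: now compute (17/27).
Reciprocity: 17 ≡ 1 and 27 ≡ 3 (mod 4), so (17/27) = +(27/17).
Reduce top mod 17: now compute (10/17).
Pull out 2: since 17 ≡ 1 (mod 8), (2/17) = +1.
Reciprocity: 5 ≡ 1 and 17 ≡ 1 (mod 4), so (5/17) = +(17/5).
Reduce top mod 5: now compute (2/5).
Pull out 2: since 5 ≡ 5 (mod 8), (2/5) = -1.
Reached (1/5) = 1. Collecting the sign flips along the way, the symbol is +1.

1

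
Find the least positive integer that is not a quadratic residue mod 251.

2

(2/251) = −1, so 2 is the smallest positive non-residue mod 251.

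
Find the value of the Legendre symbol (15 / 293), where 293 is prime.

1

Euler's criterion: (15/293) ≡ 15^146 (mod 293).
15^2 ≡ 225 (mod 293)
15^4 ≡ 229 (mod 293)
15^8 ≡ 287 (mod 293)
15^16 ≡ 36 (mod 293)
15^32 ≡ 124 (mod 293)
15^64 ≡ 140 (mod 293)
15^128 ≡ 262 (mod 293)
15^146 = 15^(128+16+2) ≡ 1 (mod 293).
Result is 1, so (15/293) = 1.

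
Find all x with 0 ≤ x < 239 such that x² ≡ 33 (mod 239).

Since 239 ≡ 3 (mod 4), a square root of 33 is 33^((239+1)/4) = 33^60 mod 239.
Repeated squaring: 33^2≡133, 33^4≡3, 33^8≡9, 33^16≡81, 33^32≡108 (mod 239).
33^60 = 33^(32+16+8+4) ≡ 64 (mod 239).
Check: 64² = 4096 ≡ 33 (mod 239). The two roots are 64 and 175.

64, 175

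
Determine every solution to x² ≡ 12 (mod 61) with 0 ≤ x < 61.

16, 45

61 ≡ 1 (mod 4), so we find a root by search.
Trying successive values, 16² = 256 ≡ 12 (mod 61). The other root is 61 − 16 = 45.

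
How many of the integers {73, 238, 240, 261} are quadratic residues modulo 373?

(73/373) = +1 → QR.
(238/373) = -1 → non-residue.
(240/373) = -1 → non-residue.
(261/373) = +1 → QR.
Total quadratic residues among the 4: 2.

2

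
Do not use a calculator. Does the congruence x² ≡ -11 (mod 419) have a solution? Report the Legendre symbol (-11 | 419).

First reduce: -11 ≡ 408 (mod 419).
Pull out 2^3: since 419 ≡ 3 (mod 8), (2/419) = -1, so (2/419)^3 = -1.
Reciprocity: 51 ≡ 3 and 419 ≡ 3 (mod 4), so (51/419) = −(419/51).
Reduce top mod 51: now compute (11/51).
Reciprocity: 11 ≡ 3 and 51 ≡ 3 (mod 4), so (11/51) = −(51/11).
Reduce top mod 11: now compute (7/11).
Reciprocity: 7 ≡ 3 and 11 ≡ 3 (mod 4), so (7/11) = −(11/7).
Reduce top mod 7: now compute (4/7).
Pull out 2^2: since 7 ≡ 7 (mod 8), (2/7) = +1, so (2/7)^2 = +1.
Reached (1/7) = 1. Collecting the sign flips along the way, the symbol is +1.

1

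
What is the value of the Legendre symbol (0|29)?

0

Top reduces to 0: gcd > 1, so the symbol is 0.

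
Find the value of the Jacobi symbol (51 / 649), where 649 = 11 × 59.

-1

Reciprocity: 51 ≡ 3 and 649 ≡ 1 (mod 4), so (51/649) = +(649/51).
Reduce top mod 51: now compute (37/51).
Reciprocity: 37 ≡ 1 and 51 ≡ 3 (mod 4), so (37/51) = +(51/37).
Reduce top mod 37: now compute (14/37).
Pull out 2: since 37 ≡ 5 (mod 8), (2/37) = -1.
Reciprocity: 7 ≡ 3 and 37 ≡ 1 (mod 4), so (7/37) = +(37/7).
Reduce top mod 7: now compute (2/7).
Pull out 2: since 7 ≡ 7 (mod 8), (2/7) = +1.
Reached (1/7) = 1. Collecting the sign flips along the way, the symbol is -1.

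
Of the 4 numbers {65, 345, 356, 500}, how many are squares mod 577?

1

(65/577) = +1 → QR.
(345/577) = -1 → non-residue.
(356/577) = -1 → non-residue.
(500/577) = -1 → non-residue.
Total quadratic residues among the 4: 1.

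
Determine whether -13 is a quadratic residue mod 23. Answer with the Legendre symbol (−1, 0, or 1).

-1

First reduce: -13 ≡ 10 (mod 23).
Pull out 2: since 23 ≡ 7 (mod 8), (2/23) = +1.
Reciprocity: 5 ≡ 1 and 23 ≡ 3 (mod 4), so (5/23) = +(23/5).
Reduce top mod 5: now compute (3/5).
Reciprocity: 3 ≡ 3 and 5 ≡ 1 (mod 4), so (3/5) = +(5/3).
Reduce top mod 3: now compute (2/3).
Pull out 2: since 3 ≡ 3 (mod 8), (2/3) = -1.
Reached (1/3) = 1. Collecting the sign flips along the way, the symbol is -1.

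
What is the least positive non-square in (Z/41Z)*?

3

(2/41) = +1, so 2 is a residue.
(3/41) = −1, so 3 is the smallest positive non-residue mod 41.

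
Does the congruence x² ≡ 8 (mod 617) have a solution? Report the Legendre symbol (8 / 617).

Euler's criterion: (8/617) ≡ 8^308 (mod 617).
8^2 ≡ 64 (mod 617)
8^4 ≡ 394 (mod 617)
8^8 ≡ 369 (mod 617)
8^16 ≡ 421 (mod 617)
8^32 ≡ 162 (mod 617)
8^64 ≡ 330 (mod 617)
8^128 ≡ 308 (mod 617)
8^256 ≡ 463 (mod 617)
8^308 = 8^(256+32+16+4) ≡ 1 (mod 617).
Result is 1, so (8/617) = 1.

1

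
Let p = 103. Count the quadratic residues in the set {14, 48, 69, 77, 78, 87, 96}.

1

(14/103) = +1 → QR.
(48/103) = -1 → non-residue.
(69/103) = -1 → non-residue.
(77/103) = -1 → non-residue.
(78/103) = -1 → non-residue.
(87/103) = -1 → non-residue.
(96/103) = -1 → non-residue.
Total quadratic residues among the 7: 1.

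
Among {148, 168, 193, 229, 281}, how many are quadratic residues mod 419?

2

(148/419) = +1 → QR.
(168/419) = -1 → non-residue.
(193/419) = -1 → non-residue.
(229/419) = -1 → non-residue.
(281/419) = +1 → QR.
Total quadratic residues among the 5: 2.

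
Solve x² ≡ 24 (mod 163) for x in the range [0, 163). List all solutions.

Since 163 ≡ 3 (mod 4), a square root of 24 is 24^((163+1)/4) = 24^41 mod 163.
Repeated squaring: 24^2≡87, 24^4≡71, 24^8≡151, 24^16≡144, 24^32≡35 (mod 163).
24^41 = 24^(32+8+1) ≡ 26 (mod 163).
Check: 26² = 676 ≡ 24 (mod 163). The two roots are 26 and 137.

26, 137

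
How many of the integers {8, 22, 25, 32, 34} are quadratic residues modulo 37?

(8/37) = -1 → non-residue.
(22/37) = -1 → non-residue.
(25/37) = +1 → QR.
(32/37) = -1 → non-residue.
(34/37) = +1 → QR.
Total quadratic residues among the 5: 2.

2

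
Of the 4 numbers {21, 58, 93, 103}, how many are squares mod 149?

1

(21/149) = -1 → non-residue.
(58/149) = -1 → non-residue.
(93/149) = -1 → non-residue.
(103/149) = +1 → QR.
Total quadratic residues among the 4: 1.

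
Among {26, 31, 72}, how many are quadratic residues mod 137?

1

(26/137) = -1 → non-residue.
(31/137) = -1 → non-residue.
(72/137) = +1 → QR.
Total quadratic residues among the 3: 1.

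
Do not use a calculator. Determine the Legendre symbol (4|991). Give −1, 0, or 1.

Pull out 2^2: since 991 ≡ 7 (mod 8), (2/991) = +1, so (2/991)^2 = +1.
Reached (1/991) = 1. Collecting the sign flips along the way, the symbol is +1.

1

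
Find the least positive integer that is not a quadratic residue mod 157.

(2/157) = −1, so 2 is the smallest positive non-residue mod 157.

2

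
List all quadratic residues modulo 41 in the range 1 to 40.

1, 2, 4, 5, 8, 9, 10, 16, 18, 20, 21, 23, 25, 31, 32, 33, 36, 37, 39, 40

Square k = 1,…,20 (k and 41−k give the same square):
1²=1, 2²=4, 3²=9, 4²=16, 5²=25, 6²=36, 7²≡8, 8²≡23, 9²≡40, 10²≡18, 11²≡39, 12²≡21, 13²≡5, 14²≡32, 15²≡20, 16²≡10, 17²≡2, 18²≡37, 19²≡33, 20²≡31 (mod 41).
So the quadratic residues mod 41 are {1, 2, 4, 5, 8, 9, 10, 16, 18, 20, 21, 23, 25, 31, 32, 33, 36, 37, 39, 40}.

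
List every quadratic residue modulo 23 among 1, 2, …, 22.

Square k = 1,…,11 (k and 23−k give the same square):
1²=1, 2²=4, 3²=9, 4²=16, 5²≡2, 6²≡13, 7²≡3, 8²≡18, 9²≡12, 10²≡8, 11²≡6 (mod 23).
So the quadratic residues mod 23 are {1, 2, 3, 4, 6, 8, 9, 12, 13, 16, 18}.

1,2,3,4,6,8,9,12,13,16,18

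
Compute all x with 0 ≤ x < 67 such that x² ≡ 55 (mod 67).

16, 51

Since 67 ≡ 3 (mod 4), a square root of 55 is 55^((67+1)/4) = 55^17 mod 67.
Repeated squaring: 55^2≡10, 55^4≡33, 55^8≡17, 55^16≡21 (mod 67).
55^17 = 55^(16+1) ≡ 16 (mod 67).
Check: 16² = 256 ≡ 55 (mod 67). The two roots are 16 and 51.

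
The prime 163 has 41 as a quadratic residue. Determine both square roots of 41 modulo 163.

Since 163 ≡ 3 (mod 4), a square root of 41 is 41^((163+1)/4) = 41^41 mod 163.
Repeated squaring: 41^2≡51, 41^4≡156, 41^8≡49, 41^16≡119, 41^32≡143 (mod 163).
41^41 = 41^(32+8+1) ≡ 81 (mod 163).
Check: 81² = 6561 ≡ 41 (mod 163). The two roots are 81 and 82.

81, 82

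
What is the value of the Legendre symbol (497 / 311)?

First reduce: 497 ≡ 186 (mod 311).
Pull out 2: since 311 ≡ 7 (mod 8), (2/311) = +1.
Reciprocity: 93 ≡ 1 and 311 ≡ 3 (mod 4), so (93/311) = +(311/93).
Reduce top mod 93: now compute (32/93).
Pull out 2^5: since 93 ≡ 5 (mod 8), (2/93) = -1, so (2/93)^5 = -1.
Reached (1/93) = 1. Collecting the sign flips along the way, the symbol is -1.

-1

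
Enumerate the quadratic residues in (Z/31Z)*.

1,2,4,5,7,8,9,10,14,16,18,19,20,25,28

Square k = 1,…,15 (k and 31−k give the same square):
1²=1, 2²=4, 3²=9, 4²=16, 5²=25, 6²≡5, 7²≡18, 8²≡2, 9²≡19, 10²≡7, 11²≡28, 12²≡20, 13²≡14, 14²≡10, 15²≡8 (mod 31).
So the quadratic residues mod 31 are {1, 2, 4, 5, 7, 8, 9, 10, 14, 16, 18, 19, 20, 25, 28}.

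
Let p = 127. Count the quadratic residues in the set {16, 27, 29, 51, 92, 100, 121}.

3

(16/127) = +1 → QR.
(27/127) = -1 → non-residue.
(29/127) = -1 → non-residue.
(51/127) = -1 → non-residue.
(92/127) = -1 → non-residue.
(100/127) = +1 → QR.
(121/127) = +1 → QR.
Total quadratic residues among the 7: 3.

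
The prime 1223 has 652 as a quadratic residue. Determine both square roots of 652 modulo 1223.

Since 1223 ≡ 3 (mod 4), a square root of 652 is 652^((1223+1)/4) = 652^306 mod 1223.
Repeated squaring: 652^2≡723, 652^4≡508, 652^8≡11, 652^16≡121, 652^32≡1188, 652^64≡2, 652^128≡4, 652^256≡16 (mod 1223).
652^306 = 652^(256+32+16+2) ≡ 454 (mod 1223).
Check: 454² = 206116 ≡ 652 (mod 1223). The two roots are 454 and 769.

454, 769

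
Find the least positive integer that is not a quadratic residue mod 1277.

(2/1277) = −1, so 2 is the smallest positive non-residue mod 1277.

2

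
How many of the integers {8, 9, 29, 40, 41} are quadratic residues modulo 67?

(8/67) = -1 → non-residue.
(9/67) = +1 → QR.
(29/67) = +1 → QR.
(40/67) = +1 → QR.
(41/67) = -1 → non-residue.
Total quadratic residues among the 5: 3.

3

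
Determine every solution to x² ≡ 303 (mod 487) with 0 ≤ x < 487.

42, 445

Since 487 ≡ 3 (mod 4), a square root of 303 is 303^((487+1)/4) = 303^122 mod 487.
Repeated squaring: 303^2≡253, 303^4≡212, 303^8≡140, 303^16≡120, 303^32≡277, 303^64≡270 (mod 487).
303^122 = 303^(64+32+16+8+2) ≡ 42 (mod 487).
Check: 42² = 1764 ≡ 303 (mod 487). The two roots are 42 and 445.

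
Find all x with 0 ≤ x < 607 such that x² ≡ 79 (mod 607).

61, 546

Since 607 ≡ 3 (mod 4), a square root of 79 is 79^((607+1)/4) = 79^152 mod 607.
Repeated squaring: 79^2≡171, 79^4≡105, 79^8≡99, 79^16≡89, 79^32≡30, 79^64≡293, 79^128≡262 (mod 607).
79^152 = 79^(128+16+8) ≡ 61 (mod 607).
Check: 61² = 3721 ≡ 79 (mod 607). The two roots are 61 and 546.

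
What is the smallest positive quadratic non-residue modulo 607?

(2/607) = +1, so 2 is a residue.
(3/607) = −1, so 3 is the smallest positive non-residue mod 607.

3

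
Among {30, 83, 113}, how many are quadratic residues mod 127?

2

(30/127) = +1 → QR.
(83/127) = -1 → non-residue.
(113/127) = +1 → QR.
Total quadratic residues among the 3: 2.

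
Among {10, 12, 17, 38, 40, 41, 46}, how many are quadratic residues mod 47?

2

(10/47) = -1 → non-residue.
(12/47) = +1 → QR.
(17/47) = +1 → QR.
(38/47) = -1 → non-residue.
(40/47) = -1 → non-residue.
(41/47) = -1 → non-residue.
(46/47) = -1 → non-residue.
Total quadratic residues among the 7: 2.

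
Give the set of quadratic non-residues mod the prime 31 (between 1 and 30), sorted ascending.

3 6 11 12 13 15 17 21 22 23 24 26 27 29 30

Square k = 1,…,15 (k and 31−k give the same square):
1²=1, 2²=4, 3²=9, 4²=16, 5²=25, 6²≡5, 7²≡18, 8²≡2, 9²≡19, 10²≡7, 11²≡28, 12²≡20, 13²≡14, 14²≡10, 15²≡8 (mod 31).
The residues are {1, 2, 4, 5, 7, 8, 9, 10, 14, 16, 18, 19, 20, 25, 28}; the non-residues are the remaining 15 nonzero classes.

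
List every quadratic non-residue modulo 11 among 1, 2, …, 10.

Square k = 1,…,5 (k and 11−k give the same square):
1²=1, 2²=4, 3²=9, 4²≡5, 5²≡3 (mod 11).
The residues are {1, 3, 4, 5, 9}; the non-residues are the remaining 5 nonzero classes.

2, 6, 7, 8, 10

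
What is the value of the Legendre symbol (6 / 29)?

Pull out 2: since 29 ≡ 5 (mod 8), (2/29) = -1.
Reciprocity: 3 ≡ 3 and 29 ≡ 1 (mod 4), so (3/29) = +(29/3).
Reduce top mod 3: now compute (2/3).
Pull out 2: since 3 ≡ 3 (mod 8), (2/3) = -1.
Reached (1/3) = 1. Collecting the sign flips along the way, the symbol is +1.

1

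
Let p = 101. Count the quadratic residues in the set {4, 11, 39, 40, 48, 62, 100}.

(4/101) = +1 → QR.
(11/101) = -1 → non-residue.
(39/101) = -1 → non-residue.
(40/101) = -1 → non-residue.
(48/101) = -1 → non-residue.
(62/101) = -1 → non-residue.
(100/101) = +1 → QR.
Total quadratic residues among the 7: 2.

2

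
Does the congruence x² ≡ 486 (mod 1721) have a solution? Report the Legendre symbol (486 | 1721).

Pull out 2: since 1721 ≡ 1 (mod 8), (2/1721) = +1.
Reciprocity: 243 ≡ 3 and 1721 ≡ 1 (mod 4), so (243/1721) = +(1721/243).
Reduce top mod 243: now compute (20/243).
Pull out 2^2: since 243 ≡ 3 (mod 8), (2/243) = -1, so (2/243)^2 = +1.
Reciprocity: 5 ≡ 1 and 243 ≡ 3 (mod 4), so (5/243) = +(243/5).
Reduce top mod 5: now compute (3/5).
Reciprocity: 3 ≡ 3 and 5 ≡ 1 (mod 4), so (3/5) = +(5/3).
Reduce top mod 3: now compute (2/3).
Pull out 2: since 3 ≡ 3 (mod 8), (2/3) = -1.
Reached (1/3) = 1. Collecting the sign flips along the way, the symbol is -1.

-1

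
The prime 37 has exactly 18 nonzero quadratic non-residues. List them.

2 5 6 8 13 14 15 17 18 19 20 22 23 24 29 31 32 35

Square k = 1,…,18 (k and 37−k give the same square):
1²=1, 2²=4, 3²=9, 4²=16, 5²=25, 6²=36, 7²≡12, 8²≡27, 9²≡7, 10²≡26, 11²≡10, 12²≡33, 13²≡21, 14²≡11, 15²≡3, 16²≡34, 17²≡30, 18²≡28 (mod 37).
The residues are {1, 3, 4, 7, 9, 10, 11, 12, 16, 21, 25, 26, 27, 28, 30, 33, 34, 36}; the non-residues are the remaining 18 nonzero classes.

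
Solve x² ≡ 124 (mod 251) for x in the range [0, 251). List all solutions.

Since 251 ≡ 3 (mod 4), a square root of 124 is 124^((251+1)/4) = 124^63 mod 251.
Repeated squaring: 124^2≡65, 124^4≡209, 124^8≡7, 124^16≡49, 124^32≡142 (mod 251).
124^63 = 124^(32+16+8+4+2+1) ≡ 195 (mod 251).
Check: 195² = 38025 ≡ 124 (mod 251). The two roots are 56 and 195.

56, 195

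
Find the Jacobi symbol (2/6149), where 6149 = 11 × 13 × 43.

Pull out 2: since 6149 ≡ 5 (mod 8), (2/6149) = -1.
Reached (1/6149) = 1. Collecting the sign flips along the way, the symbol is -1.

-1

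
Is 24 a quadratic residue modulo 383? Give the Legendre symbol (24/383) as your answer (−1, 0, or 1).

1

Pull out 2^3: since 383 ≡ 7 (mod 8), (2/383) = +1, so (2/383)^3 = +1.
Reciprocity: 3 ≡ 3 and 383 ≡ 3 (mod 4), so (3/383) = −(383/3).
Reduce top mod 3: now compute (2/3).
Pull out 2: since 3 ≡ 3 (mod 8), (2/3) = -1.
Reached (1/3) = 1. Collecting the sign flips along the way, the symbol is +1.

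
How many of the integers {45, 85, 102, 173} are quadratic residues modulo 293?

1

(45/293) = -1 → non-residue.
(85/293) = -1 → non-residue.
(102/293) = +1 → QR.
(173/293) = -1 → non-residue.
Total quadratic residues among the 4: 1.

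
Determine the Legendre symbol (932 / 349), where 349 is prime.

1

Euler's criterion: (932/349) ≡ 234^174 (mod 349).
234^2 ≡ 312 (mod 349)
234^4 ≡ 322 (mod 349)
234^8 ≡ 31 (mod 349)
234^16 ≡ 263 (mod 349)
234^32 ≡ 67 (mod 349)
234^64 ≡ 301 (mod 349)
234^128 ≡ 210 (mod 349)
234^174 = 234^(128+32+8+4+2) ≡ 1 (mod 349).
Result is 1, so (932/349) = 1.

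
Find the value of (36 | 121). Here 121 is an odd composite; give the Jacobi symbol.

Pull out 2^2: since 121 ≡ 1 (mod 8), (2/121) = +1, so (2/121)^2 = +1.
Reciprocity: 9 ≡ 1 and 121 ≡ 1 (mod 4), so (9/121) = +(121/9).
Reduce top mod 9: now compute (4/9).
Pull out 2^2: since 9 ≡ 1 (mod 8), (2/9) = +1, so (2/9)^2 = +1.
Reached (1/9) = 1. Collecting the sign flips along the way, the symbol is +1.

1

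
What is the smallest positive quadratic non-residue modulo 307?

(2/307) = −1, so 2 is the smallest positive non-residue mod 307.

2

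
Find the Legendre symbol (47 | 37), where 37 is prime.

Euler's criterion: (47/37) ≡ 10^18 (mod 37).
10^2 ≡ 26 (mod 37)
10^4 ≡ 10 (mod 37)
10^8 ≡ 26 (mod 37)
10^16 ≡ 10 (mod 37)
10^18 = 10^(16+2) ≡ 1 (mod 37).
Result is 1, so (47/37) = 1.

1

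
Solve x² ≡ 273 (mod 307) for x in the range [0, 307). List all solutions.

102, 205

Since 307 ≡ 3 (mod 4), a square root of 273 is 273^((307+1)/4) = 273^77 mod 307.
Repeated squaring: 273^2≡235, 273^4≡272, 273^8≡304, 273^16≡9, 273^32≡81, 273^64≡114 (mod 307).
273^77 = 273^(64+8+4+1) ≡ 102 (mod 307).
Check: 102² = 10404 ≡ 273 (mod 307). The two roots are 102 and 205.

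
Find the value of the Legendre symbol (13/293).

-1

Euler's criterion: (13/293) ≡ 13^146 (mod 293).
13^2 ≡ 169 (mod 293)
13^4 ≡ 140 (mod 293)
13^8 ≡ 262 (mod 293)
13^16 ≡ 82 (mod 293)
13^32 ≡ 278 (mod 293)
13^64 ≡ 225 (mod 293)
13^128 ≡ 229 (mod 293)
13^146 = 13^(128+16+2) ≡ 292 (mod 293).
Result is 292 ≡ −1, so (13/293) = −1.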